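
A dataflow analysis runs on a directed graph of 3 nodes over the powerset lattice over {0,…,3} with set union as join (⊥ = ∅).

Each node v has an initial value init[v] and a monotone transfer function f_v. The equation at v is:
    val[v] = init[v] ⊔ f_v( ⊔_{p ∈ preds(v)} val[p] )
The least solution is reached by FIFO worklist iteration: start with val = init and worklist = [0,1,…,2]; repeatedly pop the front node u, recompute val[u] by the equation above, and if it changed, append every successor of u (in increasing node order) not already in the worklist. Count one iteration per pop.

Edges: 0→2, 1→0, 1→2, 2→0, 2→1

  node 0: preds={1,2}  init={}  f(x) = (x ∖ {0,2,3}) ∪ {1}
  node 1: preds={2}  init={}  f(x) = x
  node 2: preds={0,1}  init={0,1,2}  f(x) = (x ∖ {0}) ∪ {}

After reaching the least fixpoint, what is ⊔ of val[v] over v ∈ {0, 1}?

{0,1,2}

Iteration log — 4 steps:
  step 1. node 0  ⊔preds={0,1,2}  new={1}  old={}  +wl: 
  step 2. node 1  ⊔preds={0,1,2}  new={0,1,2}  old={}  +wl: 0
  step 3. node 2  ⊔preds={0,1,2}  new={0,1,2}  stable
  step 4. node 0  ⊔preds={0,1,2}  new={1}  stable

Least fixpoint reached:
  node 0: {1}
  node 1: {0,1,2}
  node 2: {0,1,2}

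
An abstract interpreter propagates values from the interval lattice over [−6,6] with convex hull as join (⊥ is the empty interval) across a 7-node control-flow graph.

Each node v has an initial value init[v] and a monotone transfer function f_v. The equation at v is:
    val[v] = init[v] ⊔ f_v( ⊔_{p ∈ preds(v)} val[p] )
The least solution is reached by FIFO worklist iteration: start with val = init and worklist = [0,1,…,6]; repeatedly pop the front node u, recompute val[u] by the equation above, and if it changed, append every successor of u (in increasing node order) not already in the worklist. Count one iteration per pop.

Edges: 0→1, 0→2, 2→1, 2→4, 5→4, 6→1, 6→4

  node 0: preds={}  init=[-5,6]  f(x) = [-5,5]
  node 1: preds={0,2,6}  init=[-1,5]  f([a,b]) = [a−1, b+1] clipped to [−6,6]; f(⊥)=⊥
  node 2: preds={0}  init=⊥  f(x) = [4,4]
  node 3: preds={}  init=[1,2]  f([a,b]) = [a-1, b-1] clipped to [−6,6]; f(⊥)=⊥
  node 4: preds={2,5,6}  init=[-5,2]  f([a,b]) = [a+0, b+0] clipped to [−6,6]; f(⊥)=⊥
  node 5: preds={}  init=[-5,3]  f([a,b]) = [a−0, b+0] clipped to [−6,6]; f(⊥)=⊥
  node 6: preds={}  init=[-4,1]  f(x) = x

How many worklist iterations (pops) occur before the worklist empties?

Trace (8 dequeues):
  [1] u=0 | in ⊥ | out [-5,6] | ==
  [2] u=1 | in [-5,6] | out [-6,6] | prev [-1,5] | push {}
  [3] u=2 | in [-5,6] | out [4,4] | prev ⊥ | push {1}
  [4] u=3 | in ⊥ | out [1,2] | ==
  [5] u=4 | in [-5,4] | out [-5,4] | prev [-5,2] | push {}
  [6] u=5 | in ⊥ | out [-5,3] | ==
  [7] u=6 | in ⊥ | out [-4,1] | ==
  [8] u=1 | in [-5,6] | out [-6,6] | ==

Converged values:
  [0] [-5,6]
  [1] [-6,6]
  [2] [4,4]
  [3] [1,2]
  [4] [-5,4]
  [5] [-5,3]
  [6] [-4,1]

8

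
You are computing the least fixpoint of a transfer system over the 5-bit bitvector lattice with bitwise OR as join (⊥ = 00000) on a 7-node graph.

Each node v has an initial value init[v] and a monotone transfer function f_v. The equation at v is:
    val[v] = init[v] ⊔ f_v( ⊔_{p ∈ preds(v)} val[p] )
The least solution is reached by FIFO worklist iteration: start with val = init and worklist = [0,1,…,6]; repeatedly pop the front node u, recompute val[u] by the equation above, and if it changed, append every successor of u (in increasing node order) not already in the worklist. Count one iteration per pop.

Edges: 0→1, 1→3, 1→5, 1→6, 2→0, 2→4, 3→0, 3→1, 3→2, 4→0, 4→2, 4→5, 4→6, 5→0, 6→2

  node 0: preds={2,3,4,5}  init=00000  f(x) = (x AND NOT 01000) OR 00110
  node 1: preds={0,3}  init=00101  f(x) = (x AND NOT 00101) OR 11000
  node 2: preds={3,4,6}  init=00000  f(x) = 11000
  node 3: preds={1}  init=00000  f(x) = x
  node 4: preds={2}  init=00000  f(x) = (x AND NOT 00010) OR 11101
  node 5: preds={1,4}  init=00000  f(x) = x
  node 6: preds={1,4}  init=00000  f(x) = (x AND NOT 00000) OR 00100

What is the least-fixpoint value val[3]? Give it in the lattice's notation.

Worklist (10 pops):
  #1 pop 0: in=00000 → 00110 (was 00000); enqueue []
  #2 pop 1: in=00110 → 11111 (was 00101); enqueue []
  #3 pop 2: in=00000 → 11000 (was 00000); enqueue [0]
  #4 pop 3: in=11111 → 11111 (was 00000); enqueue [1,2]
  #5 pop 4: in=11000 → 11101 (was 00000); enqueue []
  #6 pop 5: in=11111 → 11111 (was 00000); enqueue []
  #7 pop 6: in=11111 → 11111 (was 00000); enqueue []
  #8 pop 0: in=11111 → 10111 (was 00110); enqueue []
  #9 pop 1: in=11111 → 11111 (no change)
  #10 pop 2: in=11111 → 11000 (no change)

Fixpoint:
  val[0] = 10111
  val[1] = 11111
  val[2] = 11000
  val[3] = 11111
  val[4] = 11101
  val[5] = 11111
  val[6] = 11111

11111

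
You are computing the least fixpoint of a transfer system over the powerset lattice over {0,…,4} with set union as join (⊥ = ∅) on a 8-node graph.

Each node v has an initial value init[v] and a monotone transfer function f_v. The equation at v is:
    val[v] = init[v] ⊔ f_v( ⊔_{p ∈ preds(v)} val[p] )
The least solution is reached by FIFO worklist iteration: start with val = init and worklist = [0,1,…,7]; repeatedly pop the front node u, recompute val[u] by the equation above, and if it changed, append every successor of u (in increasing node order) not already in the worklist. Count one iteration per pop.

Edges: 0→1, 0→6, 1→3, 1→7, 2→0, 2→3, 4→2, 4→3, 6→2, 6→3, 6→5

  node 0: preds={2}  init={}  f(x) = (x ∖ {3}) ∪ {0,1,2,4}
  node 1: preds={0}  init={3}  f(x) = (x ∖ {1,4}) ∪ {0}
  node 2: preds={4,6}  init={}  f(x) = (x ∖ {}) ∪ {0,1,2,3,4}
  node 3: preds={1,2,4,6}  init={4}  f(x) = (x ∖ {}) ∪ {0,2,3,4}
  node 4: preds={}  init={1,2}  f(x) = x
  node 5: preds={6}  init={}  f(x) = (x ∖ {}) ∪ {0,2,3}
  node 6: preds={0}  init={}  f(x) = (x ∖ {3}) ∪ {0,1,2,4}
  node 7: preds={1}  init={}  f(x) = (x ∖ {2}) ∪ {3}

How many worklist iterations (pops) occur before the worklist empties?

12

Trace (12 dequeues):
  [1] u=0 | in {} | out {0,1,2,4} | prev {} | push {}
  [2] u=1 | in {0,1,2,4} | out {0,2,3} | prev {3} | push {}
  [3] u=2 | in {1,2} | out {0,1,2,3,4} | prev {} | push {0}
  [4] u=3 | in {0,1,2,3,4} | out {0,1,2,3,4} | prev {4} | push {}
  [5] u=4 | in {} | out {1,2} | ==
  [6] u=5 | in {} | out {0,2,3} | prev {} | push {}
  [7] u=6 | in {0,1,2,4} | out {0,1,2,4} | prev {} | push {2,3,5}
  [8] u=7 | in {0,2,3} | out {0,3} | prev {} | push {}
  [9] u=0 | in {0,1,2,3,4} | out {0,1,2,4} | ==
  [10] u=2 | in {0,1,2,4} | out {0,1,2,3,4} | ==
  [11] u=3 | in {0,1,2,3,4} | out {0,1,2,3,4} | ==
  [12] u=5 | in {0,1,2,4} | out {0,1,2,3,4} | prev {0,2,3} | push {}

Converged values:
  [0] {0,1,2,4}
  [1] {0,2,3}
  [2] {0,1,2,3,4}
  [3] {0,1,2,3,4}
  [4] {1,2}
  [5] {0,1,2,3,4}
  [6] {0,1,2,4}
  [7] {0,3}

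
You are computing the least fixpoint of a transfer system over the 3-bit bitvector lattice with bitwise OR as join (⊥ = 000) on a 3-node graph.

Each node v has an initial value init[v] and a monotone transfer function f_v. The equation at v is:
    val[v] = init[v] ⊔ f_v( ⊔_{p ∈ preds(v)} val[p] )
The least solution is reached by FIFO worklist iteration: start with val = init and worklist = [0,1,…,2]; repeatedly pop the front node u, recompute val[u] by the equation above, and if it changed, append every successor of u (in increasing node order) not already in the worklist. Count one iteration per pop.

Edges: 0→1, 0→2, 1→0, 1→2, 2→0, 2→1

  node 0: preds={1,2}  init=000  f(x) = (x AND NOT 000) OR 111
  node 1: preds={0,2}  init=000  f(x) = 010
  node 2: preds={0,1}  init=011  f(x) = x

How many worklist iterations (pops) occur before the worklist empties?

5

Worklist (5 pops):
  #1 pop 0: in=011 → 111 (was 000); enqueue []
  #2 pop 1: in=111 → 010 (was 000); enqueue [0]
  #3 pop 2: in=111 → 111 (was 011); enqueue [1]
  #4 pop 0: in=111 → 111 (no change)
  #5 pop 1: in=111 → 010 (no change)

Fixpoint:
  val[0] = 111
  val[1] = 010
  val[2] = 111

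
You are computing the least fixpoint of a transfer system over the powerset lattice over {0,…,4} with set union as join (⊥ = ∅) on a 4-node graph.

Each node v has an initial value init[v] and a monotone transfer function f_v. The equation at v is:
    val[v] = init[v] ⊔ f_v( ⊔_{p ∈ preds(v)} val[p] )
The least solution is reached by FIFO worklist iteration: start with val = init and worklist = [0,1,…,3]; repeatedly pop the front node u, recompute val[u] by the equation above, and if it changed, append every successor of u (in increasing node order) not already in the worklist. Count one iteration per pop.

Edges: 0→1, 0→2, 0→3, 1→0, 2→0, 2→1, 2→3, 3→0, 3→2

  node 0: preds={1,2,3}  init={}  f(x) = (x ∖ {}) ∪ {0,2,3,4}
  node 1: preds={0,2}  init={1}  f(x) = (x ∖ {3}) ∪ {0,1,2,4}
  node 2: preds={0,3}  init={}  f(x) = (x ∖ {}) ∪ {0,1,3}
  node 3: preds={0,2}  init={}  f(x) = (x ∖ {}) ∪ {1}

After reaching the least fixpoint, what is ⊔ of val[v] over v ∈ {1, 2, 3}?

{0,1,2,3,4}

Trace (7 dequeues):
  [1] u=0 | in {1} | out {0,1,2,3,4} | prev {} | push {}
  [2] u=1 | in {0,1,2,3,4} | out {0,1,2,4} | prev {1} | push {0}
  [3] u=2 | in {0,1,2,3,4} | out {0,1,2,3,4} | prev {} | push {1}
  [4] u=3 | in {0,1,2,3,4} | out {0,1,2,3,4} | prev {} | push {2}
  [5] u=0 | in {0,1,2,3,4} | out {0,1,2,3,4} | ==
  [6] u=1 | in {0,1,2,3,4} | out {0,1,2,4} | ==
  [7] u=2 | in {0,1,2,3,4} | out {0,1,2,3,4} | ==

Converged values:
  [0] {0,1,2,3,4}
  [1] {0,1,2,4}
  [2] {0,1,2,3,4}
  [3] {0,1,2,3,4}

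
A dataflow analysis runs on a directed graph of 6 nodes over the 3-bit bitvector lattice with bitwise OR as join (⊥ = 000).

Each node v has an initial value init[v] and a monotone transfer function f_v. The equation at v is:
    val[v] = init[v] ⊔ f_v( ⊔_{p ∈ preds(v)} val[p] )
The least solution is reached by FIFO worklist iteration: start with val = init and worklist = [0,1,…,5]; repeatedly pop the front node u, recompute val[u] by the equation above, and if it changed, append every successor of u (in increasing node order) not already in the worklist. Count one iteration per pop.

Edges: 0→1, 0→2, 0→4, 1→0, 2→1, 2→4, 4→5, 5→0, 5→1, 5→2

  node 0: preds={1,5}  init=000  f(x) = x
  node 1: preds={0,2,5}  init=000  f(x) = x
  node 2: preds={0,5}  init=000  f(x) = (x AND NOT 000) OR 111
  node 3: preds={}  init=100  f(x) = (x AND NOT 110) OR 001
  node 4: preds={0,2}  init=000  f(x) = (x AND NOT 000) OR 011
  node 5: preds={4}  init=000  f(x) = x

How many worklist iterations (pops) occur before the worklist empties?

11

Worklist (11 pops):
  #1 pop 0: in=000 → 000 (no change)
  #2 pop 1: in=000 → 000 (no change)
  #3 pop 2: in=000 → 111 (was 000); enqueue [1]
  #4 pop 3: in=000 → 101 (was 100); enqueue []
  #5 pop 4: in=111 → 111 (was 000); enqueue []
  #6 pop 5: in=111 → 111 (was 000); enqueue [0,2]
  #7 pop 1: in=111 → 111 (was 000); enqueue []
  #8 pop 0: in=111 → 111 (was 000); enqueue [1,4]
  #9 pop 2: in=111 → 111 (no change)
  #10 pop 1: in=111 → 111 (no change)
  #11 pop 4: in=111 → 111 (no change)

Fixpoint:
  val[0] = 111
  val[1] = 111
  val[2] = 111
  val[3] = 101
  val[4] = 111
  val[5] = 111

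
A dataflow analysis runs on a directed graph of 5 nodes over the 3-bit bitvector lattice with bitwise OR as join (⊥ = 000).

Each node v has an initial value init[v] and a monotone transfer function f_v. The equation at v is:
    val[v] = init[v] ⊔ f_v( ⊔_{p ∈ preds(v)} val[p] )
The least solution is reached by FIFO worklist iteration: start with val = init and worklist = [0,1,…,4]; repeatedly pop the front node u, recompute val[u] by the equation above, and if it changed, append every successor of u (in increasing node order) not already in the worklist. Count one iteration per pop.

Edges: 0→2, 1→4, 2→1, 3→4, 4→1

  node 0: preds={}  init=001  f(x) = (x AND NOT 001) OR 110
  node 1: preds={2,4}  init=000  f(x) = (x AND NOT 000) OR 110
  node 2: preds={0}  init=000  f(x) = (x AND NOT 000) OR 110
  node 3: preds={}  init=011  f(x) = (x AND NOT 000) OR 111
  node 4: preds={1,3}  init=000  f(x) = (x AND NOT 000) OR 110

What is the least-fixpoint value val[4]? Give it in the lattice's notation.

111

Worklist (7 pops):
  #1 pop 0: in=000 → 111 (was 001); enqueue []
  #2 pop 1: in=000 → 110 (was 000); enqueue []
  #3 pop 2: in=111 → 111 (was 000); enqueue [1]
  #4 pop 3: in=000 → 111 (was 011); enqueue []
  #5 pop 4: in=111 → 111 (was 000); enqueue []
  #6 pop 1: in=111 → 111 (was 110); enqueue [4]
  #7 pop 4: in=111 → 111 (no change)

Fixpoint:
  val[0] = 111
  val[1] = 111
  val[2] = 111
  val[3] = 111
  val[4] = 111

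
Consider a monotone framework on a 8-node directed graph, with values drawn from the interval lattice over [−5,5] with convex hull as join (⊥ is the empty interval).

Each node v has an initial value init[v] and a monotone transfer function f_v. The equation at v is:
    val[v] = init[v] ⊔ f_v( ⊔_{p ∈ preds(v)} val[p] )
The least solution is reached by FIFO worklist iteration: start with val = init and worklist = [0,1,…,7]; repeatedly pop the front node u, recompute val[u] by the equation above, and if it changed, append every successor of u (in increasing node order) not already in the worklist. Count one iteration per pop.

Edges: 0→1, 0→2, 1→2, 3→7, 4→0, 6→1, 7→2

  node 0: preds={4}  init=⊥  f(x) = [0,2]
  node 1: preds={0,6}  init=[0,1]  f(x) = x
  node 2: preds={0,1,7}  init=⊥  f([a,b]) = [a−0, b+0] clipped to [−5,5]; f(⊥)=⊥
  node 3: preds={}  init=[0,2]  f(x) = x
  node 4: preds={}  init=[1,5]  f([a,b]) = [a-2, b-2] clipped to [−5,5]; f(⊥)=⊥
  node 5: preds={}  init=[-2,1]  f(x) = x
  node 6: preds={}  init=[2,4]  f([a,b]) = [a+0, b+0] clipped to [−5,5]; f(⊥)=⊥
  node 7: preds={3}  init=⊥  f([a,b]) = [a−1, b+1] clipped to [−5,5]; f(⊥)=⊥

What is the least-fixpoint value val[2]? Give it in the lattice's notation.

Iteration log — 9 steps:
  step 1. node 0  ⊔preds=[1,5]  new=[0,2]  old=⊥  +wl: 
  step 2. node 1  ⊔preds=[0,4]  new=[0,4]  old=[0,1]  +wl: 
  step 3. node 2  ⊔preds=[0,4]  new=[0,4]  old=⊥  +wl: 
  step 4. node 3  ⊔preds=⊥  new=[0,2]  stable
  step 5. node 4  ⊔preds=⊥  new=[1,5]  stable
  step 6. node 5  ⊔preds=⊥  new=[-2,1]  stable
  step 7. node 6  ⊔preds=⊥  new=[2,4]  stable
  step 8. node 7  ⊔preds=[0,2]  new=[-1,3]  old=⊥  +wl: 2
  step 9. node 2  ⊔preds=[-1,4]  new=[-1,4]  old=[0,4]  +wl: 

Least fixpoint reached:
  node 0: [0,2]
  node 1: [0,4]
  node 2: [-1,4]
  node 3: [0,2]
  node 4: [1,5]
  node 5: [-2,1]
  node 6: [2,4]
  node 7: [-1,3]

[-1,4]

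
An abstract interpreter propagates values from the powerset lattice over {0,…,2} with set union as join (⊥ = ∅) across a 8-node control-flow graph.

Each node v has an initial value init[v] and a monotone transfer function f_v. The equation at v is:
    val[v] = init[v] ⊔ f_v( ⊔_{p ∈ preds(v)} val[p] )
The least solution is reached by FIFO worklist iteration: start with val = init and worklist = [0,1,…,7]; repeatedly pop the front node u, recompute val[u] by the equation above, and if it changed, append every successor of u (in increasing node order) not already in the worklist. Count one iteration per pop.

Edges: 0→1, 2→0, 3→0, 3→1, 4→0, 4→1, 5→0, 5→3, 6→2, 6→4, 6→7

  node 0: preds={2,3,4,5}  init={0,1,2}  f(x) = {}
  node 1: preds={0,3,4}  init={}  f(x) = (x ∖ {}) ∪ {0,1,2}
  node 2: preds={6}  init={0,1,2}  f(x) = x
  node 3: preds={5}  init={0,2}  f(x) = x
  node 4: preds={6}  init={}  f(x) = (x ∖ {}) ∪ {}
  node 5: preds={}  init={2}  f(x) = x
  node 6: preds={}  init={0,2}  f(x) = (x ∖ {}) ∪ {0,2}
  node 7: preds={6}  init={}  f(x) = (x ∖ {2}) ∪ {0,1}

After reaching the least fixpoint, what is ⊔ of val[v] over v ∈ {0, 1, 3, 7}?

{0,1,2}

Worklist (10 pops):
  #1 pop 0: in={0,1,2} → {0,1,2} (no change)
  #2 pop 1: in={0,1,2} → {0,1,2} (was {}); enqueue []
  #3 pop 2: in={0,2} → {0,1,2} (no change)
  #4 pop 3: in={2} → {0,2} (no change)
  #5 pop 4: in={0,2} → {0,2} (was {}); enqueue [0,1]
  #6 pop 5: in={} → {2} (no change)
  #7 pop 6: in={} → {0,2} (no change)
  #8 pop 7: in={0,2} → {0,1} (was {}); enqueue []
  #9 pop 0: in={0,1,2} → {0,1,2} (no change)
  #10 pop 1: in={0,1,2} → {0,1,2} (no change)

Fixpoint:
  val[0] = {0,1,2}
  val[1] = {0,1,2}
  val[2] = {0,1,2}
  val[3] = {0,2}
  val[4] = {0,2}
  val[5] = {2}
  val[6] = {0,2}
  val[7] = {0,1}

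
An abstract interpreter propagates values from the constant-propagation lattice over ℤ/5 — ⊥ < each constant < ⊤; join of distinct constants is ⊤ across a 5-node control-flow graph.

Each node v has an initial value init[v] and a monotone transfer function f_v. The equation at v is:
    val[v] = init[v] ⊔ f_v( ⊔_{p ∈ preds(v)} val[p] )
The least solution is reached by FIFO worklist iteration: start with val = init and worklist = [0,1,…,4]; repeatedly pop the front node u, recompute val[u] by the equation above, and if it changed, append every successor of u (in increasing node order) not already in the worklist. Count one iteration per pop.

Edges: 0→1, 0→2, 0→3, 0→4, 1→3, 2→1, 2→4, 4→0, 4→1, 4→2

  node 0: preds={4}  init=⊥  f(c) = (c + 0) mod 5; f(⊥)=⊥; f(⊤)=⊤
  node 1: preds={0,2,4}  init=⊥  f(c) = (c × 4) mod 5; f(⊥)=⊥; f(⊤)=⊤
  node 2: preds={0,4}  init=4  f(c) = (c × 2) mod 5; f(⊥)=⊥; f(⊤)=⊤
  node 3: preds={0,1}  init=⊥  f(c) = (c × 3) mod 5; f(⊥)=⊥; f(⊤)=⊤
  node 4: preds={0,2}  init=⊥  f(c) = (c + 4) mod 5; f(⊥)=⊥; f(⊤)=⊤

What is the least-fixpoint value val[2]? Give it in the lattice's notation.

⊤

Worklist (16 pops):
  #1 pop 0: in=⊥ → ⊥ (no change)
  #2 pop 1: in=4 → 1 (was ⊥); enqueue []
  #3 pop 2: in=⊥ → 4 (no change)
  #4 pop 3: in=1 → 3 (was ⊥); enqueue []
  #5 pop 4: in=4 → 3 (was ⊥); enqueue [0,1,2]
  #6 pop 0: in=3 → 3 (was ⊥); enqueue [3,4]
  #7 pop 1: in=⊤ → ⊤ (was 1); enqueue []
  #8 pop 2: in=3 → ⊤ (was 4); enqueue [1]
  #9 pop 3: in=⊤ → ⊤ (was 3); enqueue []
  #10 pop 4: in=⊤ → ⊤ (was 3); enqueue [0,2]
  #11 pop 1: in=⊤ → ⊤ (no change)
  #12 pop 0: in=⊤ → ⊤ (was 3); enqueue [1,3,4]
  #13 pop 2: in=⊤ → ⊤ (no change)
  #14 pop 1: in=⊤ → ⊤ (no change)
  #15 pop 3: in=⊤ → ⊤ (no change)
  #16 pop 4: in=⊤ → ⊤ (no change)

Fixpoint:
  val[0] = ⊤
  val[1] = ⊤
  val[2] = ⊤
  val[3] = ⊤
  val[4] = ⊤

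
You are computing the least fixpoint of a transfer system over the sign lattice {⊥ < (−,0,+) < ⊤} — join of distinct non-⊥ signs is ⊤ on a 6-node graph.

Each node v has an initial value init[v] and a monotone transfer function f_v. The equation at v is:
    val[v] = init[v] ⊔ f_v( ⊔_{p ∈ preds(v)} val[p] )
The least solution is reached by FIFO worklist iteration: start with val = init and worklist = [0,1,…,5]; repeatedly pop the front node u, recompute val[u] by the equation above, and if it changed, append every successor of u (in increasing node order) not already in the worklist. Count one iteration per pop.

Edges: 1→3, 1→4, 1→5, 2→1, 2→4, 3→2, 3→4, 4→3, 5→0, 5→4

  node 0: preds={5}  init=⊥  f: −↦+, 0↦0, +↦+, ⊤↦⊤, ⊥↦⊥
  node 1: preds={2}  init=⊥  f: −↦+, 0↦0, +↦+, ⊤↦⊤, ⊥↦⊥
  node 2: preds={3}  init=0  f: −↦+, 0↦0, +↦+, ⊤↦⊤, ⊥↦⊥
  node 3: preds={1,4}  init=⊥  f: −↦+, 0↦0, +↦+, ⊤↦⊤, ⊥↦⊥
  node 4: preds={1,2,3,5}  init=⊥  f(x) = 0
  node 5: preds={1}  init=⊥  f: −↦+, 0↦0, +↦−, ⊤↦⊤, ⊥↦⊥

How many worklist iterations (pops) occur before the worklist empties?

Trace (10 dequeues):
  [1] u=0 | in ⊥ | out ⊥ | ==
  [2] u=1 | in 0 | out 0 | prev ⊥ | push {}
  [3] u=2 | in ⊥ | out 0 | ==
  [4] u=3 | in 0 | out 0 | prev ⊥ | push {2}
  [5] u=4 | in 0 | out 0 | prev ⊥ | push {3}
  [6] u=5 | in 0 | out 0 | prev ⊥ | push {0,4}
  [7] u=2 | in 0 | out 0 | ==
  [8] u=3 | in 0 | out 0 | ==
  [9] u=0 | in 0 | out 0 | prev ⊥ | push {}
  [10] u=4 | in 0 | out 0 | ==

Converged values:
  [0] 0
  [1] 0
  [2] 0
  [3] 0
  [4] 0
  [5] 0

10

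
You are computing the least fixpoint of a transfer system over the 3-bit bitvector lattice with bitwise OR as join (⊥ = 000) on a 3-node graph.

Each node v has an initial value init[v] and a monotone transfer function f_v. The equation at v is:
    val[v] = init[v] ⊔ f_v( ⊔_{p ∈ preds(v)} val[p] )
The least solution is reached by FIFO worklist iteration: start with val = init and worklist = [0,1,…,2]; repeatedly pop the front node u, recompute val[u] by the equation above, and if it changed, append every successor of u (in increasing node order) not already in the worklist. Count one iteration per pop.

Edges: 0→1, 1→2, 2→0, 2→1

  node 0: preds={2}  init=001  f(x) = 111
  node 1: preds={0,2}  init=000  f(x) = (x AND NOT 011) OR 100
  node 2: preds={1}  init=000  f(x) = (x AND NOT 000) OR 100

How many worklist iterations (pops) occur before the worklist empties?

5

Trace (5 dequeues):
  [1] u=0 | in 000 | out 111 | prev 001 | push {}
  [2] u=1 | in 111 | out 100 | prev 000 | push {}
  [3] u=2 | in 100 | out 100 | prev 000 | push {0,1}
  [4] u=0 | in 100 | out 111 | ==
  [5] u=1 | in 111 | out 100 | ==

Converged values:
  [0] 111
  [1] 100
  [2] 100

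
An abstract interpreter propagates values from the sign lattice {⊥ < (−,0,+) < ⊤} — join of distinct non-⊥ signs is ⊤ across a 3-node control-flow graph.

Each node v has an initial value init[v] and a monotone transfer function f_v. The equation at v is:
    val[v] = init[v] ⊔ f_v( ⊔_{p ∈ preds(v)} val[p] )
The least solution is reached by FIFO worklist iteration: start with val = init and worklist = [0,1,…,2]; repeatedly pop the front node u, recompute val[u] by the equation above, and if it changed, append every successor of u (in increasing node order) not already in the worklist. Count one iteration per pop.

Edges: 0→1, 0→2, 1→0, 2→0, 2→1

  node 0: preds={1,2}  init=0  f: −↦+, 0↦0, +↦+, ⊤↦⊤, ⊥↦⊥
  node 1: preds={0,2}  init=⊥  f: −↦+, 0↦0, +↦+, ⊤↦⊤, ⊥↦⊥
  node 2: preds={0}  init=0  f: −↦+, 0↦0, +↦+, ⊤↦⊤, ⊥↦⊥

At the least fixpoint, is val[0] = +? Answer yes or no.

no

Trace (4 dequeues):
  [1] u=0 | in 0 | out 0 | ==
  [2] u=1 | in 0 | out 0 | prev ⊥ | push {0}
  [3] u=2 | in 0 | out 0 | ==
  [4] u=0 | in 0 | out 0 | ==

Converged values:
  [0] 0
  [1] 0
  [2] 0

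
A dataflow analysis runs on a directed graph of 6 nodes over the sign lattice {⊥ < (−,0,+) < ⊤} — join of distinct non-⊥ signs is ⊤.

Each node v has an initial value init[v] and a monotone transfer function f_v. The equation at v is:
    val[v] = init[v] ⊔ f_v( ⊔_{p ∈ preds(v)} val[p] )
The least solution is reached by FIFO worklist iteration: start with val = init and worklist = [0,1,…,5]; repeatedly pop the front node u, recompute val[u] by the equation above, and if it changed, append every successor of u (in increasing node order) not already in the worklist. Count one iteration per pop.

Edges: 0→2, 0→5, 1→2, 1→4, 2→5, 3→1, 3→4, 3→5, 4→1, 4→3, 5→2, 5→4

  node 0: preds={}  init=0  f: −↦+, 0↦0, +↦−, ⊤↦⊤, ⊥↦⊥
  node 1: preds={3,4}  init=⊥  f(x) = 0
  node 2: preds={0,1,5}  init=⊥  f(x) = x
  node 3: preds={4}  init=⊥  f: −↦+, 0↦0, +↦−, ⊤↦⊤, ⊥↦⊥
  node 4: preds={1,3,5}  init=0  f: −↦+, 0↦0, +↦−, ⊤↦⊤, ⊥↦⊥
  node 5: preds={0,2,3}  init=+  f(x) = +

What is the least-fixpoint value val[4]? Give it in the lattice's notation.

⊤

Worklist (11 pops):
  #1 pop 0: in=⊥ → 0 (no change)
  #2 pop 1: in=0 → 0 (was ⊥); enqueue []
  #3 pop 2: in=⊤ → ⊤ (was ⊥); enqueue []
  #4 pop 3: in=0 → 0 (was ⊥); enqueue [1]
  #5 pop 4: in=⊤ → ⊤ (was 0); enqueue [3]
  #6 pop 5: in=⊤ → + (no change)
  #7 pop 1: in=⊤ → 0 (no change)
  #8 pop 3: in=⊤ → ⊤ (was 0); enqueue [1,4,5]
  #9 pop 1: in=⊤ → 0 (no change)
  #10 pop 4: in=⊤ → ⊤ (no change)
  #11 pop 5: in=⊤ → + (no change)

Fixpoint:
  val[0] = 0
  val[1] = 0
  val[2] = ⊤
  val[3] = ⊤
  val[4] = ⊤
  val[5] = +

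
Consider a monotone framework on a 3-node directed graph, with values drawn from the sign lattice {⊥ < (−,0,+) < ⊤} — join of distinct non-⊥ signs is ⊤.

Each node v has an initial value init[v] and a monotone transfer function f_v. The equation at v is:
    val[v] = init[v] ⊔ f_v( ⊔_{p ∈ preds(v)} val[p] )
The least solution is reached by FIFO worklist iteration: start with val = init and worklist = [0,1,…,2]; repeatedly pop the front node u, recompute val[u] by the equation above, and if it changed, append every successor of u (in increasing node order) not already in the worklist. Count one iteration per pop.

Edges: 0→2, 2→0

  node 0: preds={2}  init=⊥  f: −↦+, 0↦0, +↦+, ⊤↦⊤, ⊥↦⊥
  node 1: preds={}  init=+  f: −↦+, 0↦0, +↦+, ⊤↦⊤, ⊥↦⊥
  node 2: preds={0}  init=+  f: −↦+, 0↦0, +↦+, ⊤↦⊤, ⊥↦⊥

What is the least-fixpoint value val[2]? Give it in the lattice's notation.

+

Worklist (3 pops):
  #1 pop 0: in=+ → + (was ⊥); enqueue []
  #2 pop 1: in=⊥ → + (no change)
  #3 pop 2: in=+ → + (no change)

Fixpoint:
  val[0] = +
  val[1] = +
  val[2] = +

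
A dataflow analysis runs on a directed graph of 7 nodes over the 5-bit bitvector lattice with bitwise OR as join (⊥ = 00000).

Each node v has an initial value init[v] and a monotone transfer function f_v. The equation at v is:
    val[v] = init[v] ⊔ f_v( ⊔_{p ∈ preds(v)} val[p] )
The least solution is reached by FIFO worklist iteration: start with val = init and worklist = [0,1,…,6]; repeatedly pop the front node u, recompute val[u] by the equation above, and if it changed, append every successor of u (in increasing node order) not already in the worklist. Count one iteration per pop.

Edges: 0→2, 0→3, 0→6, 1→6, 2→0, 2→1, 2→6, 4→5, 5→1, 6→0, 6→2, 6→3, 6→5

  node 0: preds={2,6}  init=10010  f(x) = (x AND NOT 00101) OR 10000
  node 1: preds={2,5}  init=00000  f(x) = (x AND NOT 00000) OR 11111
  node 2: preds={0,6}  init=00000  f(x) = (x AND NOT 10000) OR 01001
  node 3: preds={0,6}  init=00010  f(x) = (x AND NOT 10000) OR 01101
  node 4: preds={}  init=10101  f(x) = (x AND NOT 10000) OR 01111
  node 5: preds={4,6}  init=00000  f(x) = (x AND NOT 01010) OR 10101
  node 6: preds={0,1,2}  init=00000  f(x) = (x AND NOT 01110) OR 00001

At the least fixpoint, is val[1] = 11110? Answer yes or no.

no

Trace (13 dequeues):
  [1] u=0 | in 00000 | out 10010 | ==
  [2] u=1 | in 00000 | out 11111 | prev 00000 | push {}
  [3] u=2 | in 10010 | out 01011 | prev 00000 | push {0,1}
  [4] u=3 | in 10010 | out 01111 | prev 00010 | push {}
  [5] u=4 | in 00000 | out 11111 | prev 10101 | push {}
  [6] u=5 | in 11111 | out 10101 | prev 00000 | push {}
  [7] u=6 | in 11111 | out 10001 | prev 00000 | push {2,3,5}
  [8] u=0 | in 11011 | out 11010 | prev 10010 | push {6}
  [9] u=1 | in 11111 | out 11111 | ==
  [10] u=2 | in 11011 | out 01011 | ==
  [11] u=3 | in 11011 | out 01111 | ==
  [12] u=5 | in 11111 | out 10101 | ==
  [13] u=6 | in 11111 | out 10001 | ==

Converged values:
  [0] 11010
  [1] 11111
  [2] 01011
  [3] 01111
  [4] 11111
  [5] 10101
  [6] 10001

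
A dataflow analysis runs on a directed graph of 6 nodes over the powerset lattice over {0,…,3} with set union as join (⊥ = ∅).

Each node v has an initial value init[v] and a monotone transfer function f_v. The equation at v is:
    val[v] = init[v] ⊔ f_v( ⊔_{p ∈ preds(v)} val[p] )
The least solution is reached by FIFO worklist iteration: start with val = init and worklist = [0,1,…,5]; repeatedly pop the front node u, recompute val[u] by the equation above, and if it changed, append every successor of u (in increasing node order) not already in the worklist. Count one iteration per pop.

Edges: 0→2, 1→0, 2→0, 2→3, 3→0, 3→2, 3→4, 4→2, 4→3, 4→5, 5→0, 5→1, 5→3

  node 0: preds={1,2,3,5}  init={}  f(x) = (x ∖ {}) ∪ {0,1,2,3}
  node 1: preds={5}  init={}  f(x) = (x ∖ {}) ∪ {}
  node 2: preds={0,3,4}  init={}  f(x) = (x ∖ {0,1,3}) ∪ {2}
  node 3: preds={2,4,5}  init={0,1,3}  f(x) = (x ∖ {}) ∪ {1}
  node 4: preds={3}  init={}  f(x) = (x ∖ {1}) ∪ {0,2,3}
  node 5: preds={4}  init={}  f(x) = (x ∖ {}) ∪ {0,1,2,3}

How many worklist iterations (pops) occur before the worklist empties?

11

Trace (11 dequeues):
  [1] u=0 | in {0,1,3} | out {0,1,2,3} | prev {} | push {}
  [2] u=1 | in {} | out {} | ==
  [3] u=2 | in {0,1,2,3} | out {2} | prev {} | push {0}
  [4] u=3 | in {2} | out {0,1,2,3} | prev {0,1,3} | push {2}
  [5] u=4 | in {0,1,2,3} | out {0,2,3} | prev {} | push {3}
  [6] u=5 | in {0,2,3} | out {0,1,2,3} | prev {} | push {1}
  [7] u=0 | in {0,1,2,3} | out {0,1,2,3} | ==
  [8] u=2 | in {0,1,2,3} | out {2} | ==
  [9] u=3 | in {0,1,2,3} | out {0,1,2,3} | ==
  [10] u=1 | in {0,1,2,3} | out {0,1,2,3} | prev {} | push {0}
  [11] u=0 | in {0,1,2,3} | out {0,1,2,3} | ==

Converged values:
  [0] {0,1,2,3}
  [1] {0,1,2,3}
  [2] {2}
  [3] {0,1,2,3}
  [4] {0,2,3}
  [5] {0,1,2,3}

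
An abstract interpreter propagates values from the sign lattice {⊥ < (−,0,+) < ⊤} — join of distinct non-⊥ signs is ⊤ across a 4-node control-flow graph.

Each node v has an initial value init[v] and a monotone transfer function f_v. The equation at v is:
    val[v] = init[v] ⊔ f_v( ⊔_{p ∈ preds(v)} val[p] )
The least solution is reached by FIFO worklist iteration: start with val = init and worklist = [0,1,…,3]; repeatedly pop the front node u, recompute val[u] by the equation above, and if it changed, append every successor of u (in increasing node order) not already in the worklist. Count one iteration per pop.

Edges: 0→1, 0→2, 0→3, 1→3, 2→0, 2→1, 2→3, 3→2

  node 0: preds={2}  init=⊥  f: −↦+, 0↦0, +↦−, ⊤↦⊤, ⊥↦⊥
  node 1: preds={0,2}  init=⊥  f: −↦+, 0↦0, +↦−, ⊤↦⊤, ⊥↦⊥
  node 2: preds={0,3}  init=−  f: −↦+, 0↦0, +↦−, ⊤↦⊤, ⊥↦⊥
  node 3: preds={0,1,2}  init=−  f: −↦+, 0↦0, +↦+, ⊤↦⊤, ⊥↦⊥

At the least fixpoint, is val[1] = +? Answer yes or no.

Iteration log — 8 steps:
  step 1. node 0  ⊔preds=−  new=+  old=⊥  +wl: 
  step 2. node 1  ⊔preds=⊤  new=⊤  old=⊥  +wl: 
  step 3. node 2  ⊔preds=⊤  new=⊤  old=−  +wl: 0,1
  step 4. node 3  ⊔preds=⊤  new=⊤  old=−  +wl: 2
  step 5. node 0  ⊔preds=⊤  new=⊤  old=+  +wl: 3
  step 6. node 1  ⊔preds=⊤  new=⊤  stable
  step 7. node 2  ⊔preds=⊤  new=⊤  stable
  step 8. node 3  ⊔preds=⊤  new=⊤  stable

Least fixpoint reached:
  node 0: ⊤
  node 1: ⊤
  node 2: ⊤
  node 3: ⊤

no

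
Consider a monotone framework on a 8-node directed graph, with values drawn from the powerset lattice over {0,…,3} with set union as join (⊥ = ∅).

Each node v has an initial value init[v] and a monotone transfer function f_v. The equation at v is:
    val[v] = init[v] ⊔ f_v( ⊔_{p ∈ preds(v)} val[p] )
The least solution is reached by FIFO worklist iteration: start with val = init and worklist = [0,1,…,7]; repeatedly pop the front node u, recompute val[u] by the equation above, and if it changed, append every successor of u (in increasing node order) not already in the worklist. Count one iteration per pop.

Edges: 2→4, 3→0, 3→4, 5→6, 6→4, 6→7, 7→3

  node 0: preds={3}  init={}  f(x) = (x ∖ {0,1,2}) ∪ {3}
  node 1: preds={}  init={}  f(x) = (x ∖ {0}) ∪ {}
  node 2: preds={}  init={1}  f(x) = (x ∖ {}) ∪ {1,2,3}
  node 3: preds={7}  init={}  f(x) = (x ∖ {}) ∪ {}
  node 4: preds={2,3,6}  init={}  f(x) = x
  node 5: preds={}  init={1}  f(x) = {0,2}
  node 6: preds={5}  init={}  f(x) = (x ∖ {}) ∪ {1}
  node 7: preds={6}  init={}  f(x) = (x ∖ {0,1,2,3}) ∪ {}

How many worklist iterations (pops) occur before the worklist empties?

9

Worklist (9 pops):
  #1 pop 0: in={} → {3} (was {}); enqueue []
  #2 pop 1: in={} → {} (no change)
  #3 pop 2: in={} → {1,2,3} (was {1}); enqueue []
  #4 pop 3: in={} → {} (no change)
  #5 pop 4: in={1,2,3} → {1,2,3} (was {}); enqueue []
  #6 pop 5: in={} → {0,1,2} (was {1}); enqueue []
  #7 pop 6: in={0,1,2} → {0,1,2} (was {}); enqueue [4]
  #8 pop 7: in={0,1,2} → {} (no change)
  #9 pop 4: in={0,1,2,3} → {0,1,2,3} (was {1,2,3}); enqueue []

Fixpoint:
  val[0] = {3}
  val[1] = {}
  val[2] = {1,2,3}
  val[3] = {}
  val[4] = {0,1,2,3}
  val[5] = {0,1,2}
  val[6] = {0,1,2}
  val[7] = {}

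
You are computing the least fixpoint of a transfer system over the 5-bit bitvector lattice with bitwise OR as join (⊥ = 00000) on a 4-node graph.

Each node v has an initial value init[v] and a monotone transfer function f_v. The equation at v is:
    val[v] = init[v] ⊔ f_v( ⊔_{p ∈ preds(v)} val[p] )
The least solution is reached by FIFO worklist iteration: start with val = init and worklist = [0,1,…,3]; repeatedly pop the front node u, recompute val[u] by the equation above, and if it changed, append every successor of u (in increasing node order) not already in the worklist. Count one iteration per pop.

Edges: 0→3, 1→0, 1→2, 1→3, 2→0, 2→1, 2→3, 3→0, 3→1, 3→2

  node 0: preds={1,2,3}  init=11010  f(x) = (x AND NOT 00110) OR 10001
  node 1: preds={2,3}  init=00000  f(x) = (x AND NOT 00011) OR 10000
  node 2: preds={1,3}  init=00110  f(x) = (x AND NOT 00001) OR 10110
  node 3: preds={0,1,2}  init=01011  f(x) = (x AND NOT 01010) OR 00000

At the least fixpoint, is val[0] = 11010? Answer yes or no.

Worklist (7 pops):
  #1 pop 0: in=01111 → 11011 (was 11010); enqueue []
  #2 pop 1: in=01111 → 11100 (was 00000); enqueue [0]
  #3 pop 2: in=11111 → 11110 (was 00110); enqueue [1]
  #4 pop 3: in=11111 → 11111 (was 01011); enqueue [2]
  #5 pop 0: in=11111 → 11011 (no change)
  #6 pop 1: in=11111 → 11100 (no change)
  #7 pop 2: in=11111 → 11110 (no change)

Fixpoint:
  val[0] = 11011
  val[1] = 11100
  val[2] = 11110
  val[3] = 11111

no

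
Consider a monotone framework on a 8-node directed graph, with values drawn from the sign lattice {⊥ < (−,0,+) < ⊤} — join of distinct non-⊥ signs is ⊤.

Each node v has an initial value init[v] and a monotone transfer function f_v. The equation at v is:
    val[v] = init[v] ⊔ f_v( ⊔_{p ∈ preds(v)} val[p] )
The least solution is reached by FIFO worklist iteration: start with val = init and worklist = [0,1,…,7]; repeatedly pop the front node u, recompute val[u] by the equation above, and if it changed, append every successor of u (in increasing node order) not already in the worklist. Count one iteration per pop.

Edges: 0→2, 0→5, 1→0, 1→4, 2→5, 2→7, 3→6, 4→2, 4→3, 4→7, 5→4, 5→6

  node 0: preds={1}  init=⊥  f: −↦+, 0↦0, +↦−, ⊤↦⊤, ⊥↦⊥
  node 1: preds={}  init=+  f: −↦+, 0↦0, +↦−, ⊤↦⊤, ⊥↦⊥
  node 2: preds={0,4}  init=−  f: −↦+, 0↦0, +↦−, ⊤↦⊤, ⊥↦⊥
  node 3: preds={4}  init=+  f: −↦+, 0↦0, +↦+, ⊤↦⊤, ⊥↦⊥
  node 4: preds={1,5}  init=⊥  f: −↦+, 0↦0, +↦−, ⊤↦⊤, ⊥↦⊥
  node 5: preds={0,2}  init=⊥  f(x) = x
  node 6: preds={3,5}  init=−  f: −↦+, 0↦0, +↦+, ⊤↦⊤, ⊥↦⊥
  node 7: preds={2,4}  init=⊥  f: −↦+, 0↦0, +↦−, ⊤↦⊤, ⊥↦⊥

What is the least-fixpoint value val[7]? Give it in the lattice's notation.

⊤

Worklist (15 pops):
  #1 pop 0: in=+ → − (was ⊥); enqueue []
  #2 pop 1: in=⊥ → + (no change)
  #3 pop 2: in=− → ⊤ (was −); enqueue []
  #4 pop 3: in=⊥ → + (no change)
  #5 pop 4: in=+ → − (was ⊥); enqueue [2,3]
  #6 pop 5: in=⊤ → ⊤ (was ⊥); enqueue [4]
  #7 pop 6: in=⊤ → ⊤ (was −); enqueue []
  #8 pop 7: in=⊤ → ⊤ (was ⊥); enqueue []
  #9 pop 2: in=− → ⊤ (no change)
  #10 pop 3: in=− → + (no change)
  #11 pop 4: in=⊤ → ⊤ (was −); enqueue [2,3,7]
  #12 pop 2: in=⊤ → ⊤ (no change)
  #13 pop 3: in=⊤ → ⊤ (was +); enqueue [6]
  #14 pop 7: in=⊤ → ⊤ (no change)
  #15 pop 6: in=⊤ → ⊤ (no change)

Fixpoint:
  val[0] = −
  val[1] = +
  val[2] = ⊤
  val[3] = ⊤
  val[4] = ⊤
  val[5] = ⊤
  val[6] = ⊤
  val[7] = ⊤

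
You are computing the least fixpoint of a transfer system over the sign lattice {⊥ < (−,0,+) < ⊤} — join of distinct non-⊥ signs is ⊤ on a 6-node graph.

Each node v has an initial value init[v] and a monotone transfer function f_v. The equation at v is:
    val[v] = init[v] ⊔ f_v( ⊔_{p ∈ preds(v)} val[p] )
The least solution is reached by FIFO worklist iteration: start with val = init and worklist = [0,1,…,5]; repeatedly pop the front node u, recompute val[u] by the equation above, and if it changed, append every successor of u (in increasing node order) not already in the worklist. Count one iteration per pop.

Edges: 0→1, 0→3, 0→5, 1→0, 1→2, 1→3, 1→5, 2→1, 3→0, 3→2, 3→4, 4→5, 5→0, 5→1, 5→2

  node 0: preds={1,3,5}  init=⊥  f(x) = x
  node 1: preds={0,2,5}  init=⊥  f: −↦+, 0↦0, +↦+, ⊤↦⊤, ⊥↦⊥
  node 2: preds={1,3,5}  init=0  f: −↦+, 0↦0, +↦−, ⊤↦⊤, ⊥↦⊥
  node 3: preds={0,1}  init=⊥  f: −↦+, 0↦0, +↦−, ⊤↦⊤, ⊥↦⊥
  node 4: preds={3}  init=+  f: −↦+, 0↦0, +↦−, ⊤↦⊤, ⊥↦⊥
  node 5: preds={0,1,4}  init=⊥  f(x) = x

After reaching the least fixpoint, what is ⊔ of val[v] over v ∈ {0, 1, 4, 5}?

Iteration log — 14 steps:
  step 1. node 0  ⊔preds=⊥  new=⊥  stable
  step 2. node 1  ⊔preds=0  new=0  old=⊥  +wl: 0
  step 3. node 2  ⊔preds=0  new=0  stable
  step 4. node 3  ⊔preds=0  new=0  old=⊥  +wl: 2
  step 5. node 4  ⊔preds=0  new=⊤  old=+  +wl: 
  step 6. node 5  ⊔preds=⊤  new=⊤  old=⊥  +wl: 1
  step 7. node 0  ⊔preds=⊤  new=⊤  old=⊥  +wl: 3,5
  step 8. node 2  ⊔preds=⊤  new=⊤  old=0  +wl: 
  step 9. node 1  ⊔preds=⊤  new=⊤  old=0  +wl: 0,2
  step 10. node 3  ⊔preds=⊤  new=⊤  old=0  +wl: 4
  step 11. node 5  ⊔preds=⊤  new=⊤  stable
  step 12. node 0  ⊔preds=⊤  new=⊤  stable
  step 13. node 2  ⊔preds=⊤  new=⊤  stable
  step 14. node 4  ⊔preds=⊤  new=⊤  stable

Least fixpoint reached:
  node 0: ⊤
  node 1: ⊤
  node 2: ⊤
  node 3: ⊤
  node 4: ⊤
  node 5: ⊤

⊤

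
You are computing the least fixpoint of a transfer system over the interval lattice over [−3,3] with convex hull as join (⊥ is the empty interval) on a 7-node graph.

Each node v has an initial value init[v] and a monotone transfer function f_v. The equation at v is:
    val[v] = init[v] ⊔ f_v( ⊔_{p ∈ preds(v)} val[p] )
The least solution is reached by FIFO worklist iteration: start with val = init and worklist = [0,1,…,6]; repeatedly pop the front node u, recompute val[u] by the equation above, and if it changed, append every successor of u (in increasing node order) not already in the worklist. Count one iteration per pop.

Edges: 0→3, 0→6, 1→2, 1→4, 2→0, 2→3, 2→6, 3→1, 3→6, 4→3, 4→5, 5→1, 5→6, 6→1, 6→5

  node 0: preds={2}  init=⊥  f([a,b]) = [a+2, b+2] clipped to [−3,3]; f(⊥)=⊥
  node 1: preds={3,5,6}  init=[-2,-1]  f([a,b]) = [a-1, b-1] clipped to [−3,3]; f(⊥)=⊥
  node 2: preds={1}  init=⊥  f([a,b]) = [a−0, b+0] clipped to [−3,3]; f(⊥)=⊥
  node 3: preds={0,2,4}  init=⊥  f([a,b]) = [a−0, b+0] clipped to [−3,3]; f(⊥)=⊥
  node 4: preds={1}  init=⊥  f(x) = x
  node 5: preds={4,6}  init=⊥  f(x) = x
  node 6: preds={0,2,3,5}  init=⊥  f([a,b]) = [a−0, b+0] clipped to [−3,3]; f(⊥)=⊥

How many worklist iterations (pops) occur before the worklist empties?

45

Trace (45 dequeues):
  [1] u=0 | in ⊥ | out ⊥ | ==
  [2] u=1 | in ⊥ | out [-2,-1] | ==
  [3] u=2 | in [-2,-1] | out [-2,-1] | prev ⊥ | push {0}
  [4] u=3 | in [-2,-1] | out [-2,-1] | prev ⊥ | push {1}
  [5] u=4 | in [-2,-1] | out [-2,-1] | prev ⊥ | push {3}
  [6] u=5 | in [-2,-1] | out [-2,-1] | prev ⊥ | push {}
  [7] u=6 | in [-2,-1] | out [-2,-1] | prev ⊥ | push {5}
  [8] u=0 | in [-2,-1] | out [0,1] | prev ⊥ | push {6}
  [9] u=1 | in [-2,-1] | out [-3,-1] | prev [-2,-1] | push {2,4}
  [10] u=3 | in [-2,1] | out [-2,1] | prev [-2,-1] | push {1}
  [11] u=5 | in [-2,-1] | out [-2,-1] | ==
  [12] u=6 | in [-2,1] | out [-2,1] | prev [-2,-1] | push {5}
  [13] u=2 | in [-3,-1] | out [-3,-1] | prev [-2,-1] | push {0,3,6}
  [14] u=4 | in [-3,-1] | out [-3,-1] | prev [-2,-1] | push {}
  [15] u=1 | in [-2,1] | out [-3,0] | prev [-3,-1] | push {2,4}
  [16] u=5 | in [-3,1] | out [-3,1] | prev [-2,-1] | push {1}
  [17] u=0 | in [-3,-1] | out [-1,1] | prev [0,1] | push {}
  [18] u=3 | in [-3,1] | out [-3,1] | prev [-2,1] | push {}
  [19] u=6 | in [-3,1] | out [-3,1] | prev [-2,1] | push {5}
  [20] u=2 | in [-3,0] | out [-3,0] | prev [-3,-1] | push {0,3,6}
  [21] u=4 | in [-3,0] | out [-3,0] | prev [-3,-1] | push {}
  [22] u=1 | in [-3,1] | out [-3,0] | ==
  [23] u=5 | in [-3,1] | out [-3,1] | ==
  [24] u=0 | in [-3,0] | out [-1,2] | prev [-1,1] | push {}
  [25] u=3 | in [-3,2] | out [-3,2] | prev [-3,1] | push {1}
  [26] u=6 | in [-3,2] | out [-3,2] | prev [-3,1] | push {5}
  [27] u=1 | in [-3,2] | out [-3,1] | prev [-3,0] | push {2,4}
  [28] u=5 | in [-3,2] | out [-3,2] | prev [-3,1] | push {1,6}
  [29] u=2 | in [-3,1] | out [-3,1] | prev [-3,0] | push {0,3}
  [30] u=4 | in [-3,1] | out [-3,1] | prev [-3,0] | push {5}
  [31] u=1 | in [-3,2] | out [-3,1] | ==
  [32] u=6 | in [-3,2] | out [-3,2] | ==
  [33] u=0 | in [-3,1] | out [-1,3] | prev [-1,2] | push {6}
  [34] u=3 | in [-3,3] | out [-3,3] | prev [-3,2] | push {1}
  [35] u=5 | in [-3,2] | out [-3,2] | ==
  [36] u=6 | in [-3,3] | out [-3,3] | prev [-3,2] | push {5}
  [37] u=1 | in [-3,3] | out [-3,2] | prev [-3,1] | push {2,4}
  [38] u=5 | in [-3,3] | out [-3,3] | prev [-3,2] | push {1,6}
  [39] u=2 | in [-3,2] | out [-3,2] | prev [-3,1] | push {0,3}
  [40] u=4 | in [-3,2] | out [-3,2] | prev [-3,1] | push {5}
  [41] u=1 | in [-3,3] | out [-3,2] | ==
  [42] u=6 | in [-3,3] | out [-3,3] | ==
  [43] u=0 | in [-3,2] | out [-1,3] | ==
  [44] u=3 | in [-3,3] | out [-3,3] | ==
  [45] u=5 | in [-3,3] | out [-3,3] | ==

Converged values:
  [0] [-1,3]
  [1] [-3,2]
  [2] [-3,2]
  [3] [-3,3]
  [4] [-3,2]
  [5] [-3,3]
  [6] [-3,3]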